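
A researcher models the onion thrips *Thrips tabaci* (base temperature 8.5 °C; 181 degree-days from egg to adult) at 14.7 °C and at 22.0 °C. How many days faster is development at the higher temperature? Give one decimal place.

15.8 days

At 14.7 °C: 181 / (14.7 − 8.5) = 181 / 6.2 = 29.194 d.
At 22.0 °C: 181 / (22.0 − 8.5) = 181 / 13.5 = 13.407 d.
Difference = |29.194 − 13.407| = 15.786 ≈ 15.8 days.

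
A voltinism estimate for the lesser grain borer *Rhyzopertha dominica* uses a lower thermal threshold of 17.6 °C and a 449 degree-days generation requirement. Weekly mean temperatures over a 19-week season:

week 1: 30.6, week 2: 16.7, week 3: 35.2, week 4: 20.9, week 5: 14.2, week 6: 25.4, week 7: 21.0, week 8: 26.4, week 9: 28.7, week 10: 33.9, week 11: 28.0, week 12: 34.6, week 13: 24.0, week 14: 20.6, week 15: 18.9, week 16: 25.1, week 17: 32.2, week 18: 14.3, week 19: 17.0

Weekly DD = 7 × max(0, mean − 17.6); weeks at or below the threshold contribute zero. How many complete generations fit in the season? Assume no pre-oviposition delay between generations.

Weekly DD (7 × max(0, T̄ − 17.6)): 91.0, 0.0, 123.2, 23.1, 0.0, 54.6, 23.8, 61.6, 77.7, 114.1, 72.8, 119.0, 44.8, 21.0, 9.1, 52.5, 102.2, 0.0, 0.0.
Season total = 990.5 DD.
Complete generations = ⌊990.5 / 449⌋ = 2.

2 generations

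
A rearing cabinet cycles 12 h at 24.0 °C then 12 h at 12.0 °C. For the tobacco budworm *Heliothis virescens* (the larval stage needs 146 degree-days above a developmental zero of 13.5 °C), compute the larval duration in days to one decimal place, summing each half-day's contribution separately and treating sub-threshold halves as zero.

27.8 days

Day half: max(0, 24.0 − 13.5) × 0.5 = 10.5 × 0.5 = 5.25 DD.
Night half: max(0, 12.0 − 13.5) × 0.5 = 0.0 × 0.5 = 0.00 DD.
Per 24 h: 5.25 DD/day.
Duration = 146 / 5.25 = 27.810 ≈ 27.8 days.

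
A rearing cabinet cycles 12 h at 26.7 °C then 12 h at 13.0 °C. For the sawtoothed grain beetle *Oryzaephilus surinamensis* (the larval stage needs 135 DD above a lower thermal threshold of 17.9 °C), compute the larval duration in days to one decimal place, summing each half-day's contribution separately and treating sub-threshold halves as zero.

Day half: max(0, 26.7 − 17.9) × 0.5 = 8.8 × 0.5 = 4.40 DD.
Night half: max(0, 13.0 − 17.9) × 0.5 = 0.0 × 0.5 = 0.00 DD.
Per 24 h: 4.40 DD/day.
Duration = 135 / 4.40 = 30.682 ≈ 30.7 days.

30.7 days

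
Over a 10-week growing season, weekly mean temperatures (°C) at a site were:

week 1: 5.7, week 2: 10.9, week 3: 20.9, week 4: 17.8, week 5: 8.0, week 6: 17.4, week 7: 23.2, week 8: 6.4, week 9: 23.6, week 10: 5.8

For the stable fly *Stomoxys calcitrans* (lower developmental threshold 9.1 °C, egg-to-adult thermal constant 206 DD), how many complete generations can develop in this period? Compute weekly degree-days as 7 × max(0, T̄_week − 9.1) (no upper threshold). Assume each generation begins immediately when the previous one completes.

2 generations

Weekly DD (7 × max(0, T̄ − 9.1)): 0.0, 12.6, 82.6, 60.9, 0.0, 58.1, 98.7, 0.0, 101.5, 0.0.
Season total = 414.4 DD.
Complete generations = ⌊414.4 / 206⌋ = 2.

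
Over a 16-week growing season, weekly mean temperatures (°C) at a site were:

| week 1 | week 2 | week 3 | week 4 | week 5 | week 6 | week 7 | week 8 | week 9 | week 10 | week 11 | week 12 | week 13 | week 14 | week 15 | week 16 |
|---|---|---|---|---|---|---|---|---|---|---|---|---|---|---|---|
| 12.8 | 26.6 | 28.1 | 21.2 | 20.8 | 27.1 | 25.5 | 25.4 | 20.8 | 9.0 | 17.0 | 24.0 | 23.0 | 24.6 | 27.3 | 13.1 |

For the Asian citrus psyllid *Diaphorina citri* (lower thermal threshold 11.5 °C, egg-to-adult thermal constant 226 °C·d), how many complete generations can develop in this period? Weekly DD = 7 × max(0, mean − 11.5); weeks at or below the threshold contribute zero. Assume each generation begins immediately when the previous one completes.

Weekly DD (7 × max(0, T̄ − 11.5)): 9.1, 105.7, 116.2, 67.9, 65.1, 109.2, 98.0, 97.3, 65.1, 0.0, 38.5, 87.5, 80.5, 91.7, 110.6, 11.2.
Season total = 1153.6 DD.
Complete generations = ⌊1153.6 / 226⌋ = 5.

5 generations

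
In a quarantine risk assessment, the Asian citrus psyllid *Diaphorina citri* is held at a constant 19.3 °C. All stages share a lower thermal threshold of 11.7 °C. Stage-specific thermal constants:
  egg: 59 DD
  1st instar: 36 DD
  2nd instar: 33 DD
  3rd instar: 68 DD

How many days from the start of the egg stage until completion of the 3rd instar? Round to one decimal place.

25.8 days

Daily accumulation at 19.3 °C = 19.3 − 11.7 = 7.6 DD/day.
Total K = 59 + 36 + 33 + 68 = 196 DD.
Total duration = 196 / 7.6 = 25.789 ≈ 25.8 days.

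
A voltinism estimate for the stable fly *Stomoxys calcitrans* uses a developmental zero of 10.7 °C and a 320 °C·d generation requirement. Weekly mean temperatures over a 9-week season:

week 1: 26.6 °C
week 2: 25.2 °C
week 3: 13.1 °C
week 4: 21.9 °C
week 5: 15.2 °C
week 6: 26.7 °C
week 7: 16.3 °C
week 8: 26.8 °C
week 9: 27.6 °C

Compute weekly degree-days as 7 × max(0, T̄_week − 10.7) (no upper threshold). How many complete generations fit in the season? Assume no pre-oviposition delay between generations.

2 generations

Weekly DD (7 × max(0, T̄ − 10.7)): 111.3, 101.5, 16.8, 78.4, 31.5, 112.0, 39.2, 112.7, 118.3.
Season total = 721.7 DD.
Complete generations = ⌊721.7 / 320⌋ = 2.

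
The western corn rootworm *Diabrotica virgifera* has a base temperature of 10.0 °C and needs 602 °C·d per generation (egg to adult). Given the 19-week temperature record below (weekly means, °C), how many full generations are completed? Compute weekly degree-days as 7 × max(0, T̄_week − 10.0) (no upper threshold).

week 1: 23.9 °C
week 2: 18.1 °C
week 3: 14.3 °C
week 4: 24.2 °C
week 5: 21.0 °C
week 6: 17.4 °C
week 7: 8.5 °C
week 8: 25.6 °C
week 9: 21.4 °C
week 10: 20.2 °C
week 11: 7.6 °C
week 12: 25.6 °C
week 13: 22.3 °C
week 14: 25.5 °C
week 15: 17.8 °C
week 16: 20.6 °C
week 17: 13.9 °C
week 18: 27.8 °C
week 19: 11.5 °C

2 generations

Weekly DD (7 × max(0, T̄ − 10.0)): 97.3, 56.7, 30.1, 99.4, 77.0, 51.8, 0.0, 109.2, 79.8, 71.4, 0.0, 109.2, 86.1, 108.5, 54.6, 74.2, 27.3, 124.6, 10.5.
Season total = 1267.7 DD.
Complete generations = ⌊1267.7 / 602⌋ = 2.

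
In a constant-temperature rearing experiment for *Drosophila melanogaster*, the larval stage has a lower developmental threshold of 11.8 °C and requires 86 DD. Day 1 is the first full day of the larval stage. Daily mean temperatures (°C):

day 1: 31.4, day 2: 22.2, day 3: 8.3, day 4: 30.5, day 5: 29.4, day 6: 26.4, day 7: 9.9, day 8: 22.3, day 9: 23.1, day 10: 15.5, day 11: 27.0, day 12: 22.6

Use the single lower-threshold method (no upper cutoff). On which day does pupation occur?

Daily DD above 11.8 °C: 19.6, 10.4, 0.0, 18.7, 17.6, 14.6, 0.0, 10.5, 11.3, 3.7, 15.2, 10.8.
Cumulative: 19.6, 30.0, 30.0, 48.7, 66.3, 80.9, 80.9, 91.4, 102.7, 106.4, 121.6, 132.4.
The total first reaches 86 DD on day 8.

day 8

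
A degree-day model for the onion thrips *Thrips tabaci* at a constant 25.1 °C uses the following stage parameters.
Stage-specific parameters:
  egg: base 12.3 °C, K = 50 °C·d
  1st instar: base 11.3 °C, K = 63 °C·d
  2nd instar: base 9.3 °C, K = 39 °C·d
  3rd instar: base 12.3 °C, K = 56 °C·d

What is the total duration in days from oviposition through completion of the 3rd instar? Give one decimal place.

15.3 days

egg: 50 / (25.1 − 12.3) = 50 / 12.8 = 3.906 d.
1st instar: 63 / (25.1 − 11.3) = 63 / 13.8 = 4.565 d.
2nd instar: 39 / (25.1 − 9.3) = 39 / 15.8 = 2.468 d.
3rd instar: 56 / (25.1 − 12.3) = 56 / 12.8 = 4.375 d.
Sum = 15.315 ≈ 15.3 days.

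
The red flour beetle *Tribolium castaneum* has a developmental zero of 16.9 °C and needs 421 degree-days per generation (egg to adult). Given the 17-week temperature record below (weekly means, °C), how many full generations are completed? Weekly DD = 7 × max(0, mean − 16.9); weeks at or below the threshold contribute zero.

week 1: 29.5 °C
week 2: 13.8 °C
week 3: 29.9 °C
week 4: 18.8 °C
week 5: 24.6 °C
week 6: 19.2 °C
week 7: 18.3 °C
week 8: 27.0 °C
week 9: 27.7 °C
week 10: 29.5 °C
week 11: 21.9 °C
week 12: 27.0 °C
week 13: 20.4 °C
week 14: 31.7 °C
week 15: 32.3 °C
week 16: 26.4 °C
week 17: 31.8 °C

Weekly DD (7 × max(0, T̄ − 16.9)): 88.2, 0.0, 91.0, 13.3, 53.9, 16.1, 9.8, 70.7, 75.6, 88.2, 35.0, 70.7, 24.5, 103.6, 107.8, 66.5, 104.3.
Season total = 1019.2 DD.
Complete generations = ⌊1019.2 / 421⌋ = 2.

2 generations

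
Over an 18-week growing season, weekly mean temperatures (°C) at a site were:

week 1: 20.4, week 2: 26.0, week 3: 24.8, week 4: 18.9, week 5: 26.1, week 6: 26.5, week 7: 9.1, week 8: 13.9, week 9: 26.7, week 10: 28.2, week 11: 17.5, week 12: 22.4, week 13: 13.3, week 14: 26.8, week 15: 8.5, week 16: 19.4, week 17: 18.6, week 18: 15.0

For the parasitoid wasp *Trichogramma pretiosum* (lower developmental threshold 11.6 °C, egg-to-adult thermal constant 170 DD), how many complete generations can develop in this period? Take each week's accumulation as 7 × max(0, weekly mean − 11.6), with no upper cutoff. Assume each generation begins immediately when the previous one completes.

Weekly DD (7 × max(0, T̄ − 11.6)): 61.6, 100.8, 92.4, 51.1, 101.5, 104.3, 0.0, 16.1, 105.7, 116.2, 41.3, 75.6, 11.9, 106.4, 0.0, 54.6, 49.0, 23.8.
Season total = 1112.3 DD.
Complete generations = ⌊1112.3 / 170⌋ = 6.

6 generations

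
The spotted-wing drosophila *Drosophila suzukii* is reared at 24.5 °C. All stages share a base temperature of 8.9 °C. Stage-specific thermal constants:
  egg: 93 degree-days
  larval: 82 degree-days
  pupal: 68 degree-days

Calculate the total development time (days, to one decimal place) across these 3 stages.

Daily accumulation at 24.5 °C = 24.5 − 8.9 = 15.6 DD/day.
Total K = 93 + 82 + 68 = 243 DD.
Total duration = 243 / 15.6 = 15.577 ≈ 15.6 days.

15.6 days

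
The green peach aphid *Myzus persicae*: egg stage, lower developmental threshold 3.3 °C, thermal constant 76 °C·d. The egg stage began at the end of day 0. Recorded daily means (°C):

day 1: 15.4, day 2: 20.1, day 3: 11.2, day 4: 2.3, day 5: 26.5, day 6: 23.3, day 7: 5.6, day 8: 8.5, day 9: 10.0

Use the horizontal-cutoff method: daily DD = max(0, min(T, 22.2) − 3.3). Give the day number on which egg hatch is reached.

day 7

Daily DD above 3.3 °C (capped at 18.9): 12.1, 16.8, 7.9, 0.0, 18.9, 18.9, 2.3, 5.2, 6.7.
Cumulative: 12.1, 28.9, 36.8, 36.8, 55.7, 74.6, 76.9, 82.1, 88.8.
The total first reaches 76 DD on day 7.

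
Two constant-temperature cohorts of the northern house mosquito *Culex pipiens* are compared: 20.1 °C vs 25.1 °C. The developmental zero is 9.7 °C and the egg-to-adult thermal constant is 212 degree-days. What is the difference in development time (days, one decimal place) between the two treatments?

At 20.1 °C: 212 / (20.1 − 9.7) = 212 / 10.4 = 20.385 d.
At 25.1 °C: 212 / (25.1 − 9.7) = 212 / 15.4 = 13.766 d.
Difference = |20.385 − 13.766| = 6.618 ≈ 6.6 days.

6.6 days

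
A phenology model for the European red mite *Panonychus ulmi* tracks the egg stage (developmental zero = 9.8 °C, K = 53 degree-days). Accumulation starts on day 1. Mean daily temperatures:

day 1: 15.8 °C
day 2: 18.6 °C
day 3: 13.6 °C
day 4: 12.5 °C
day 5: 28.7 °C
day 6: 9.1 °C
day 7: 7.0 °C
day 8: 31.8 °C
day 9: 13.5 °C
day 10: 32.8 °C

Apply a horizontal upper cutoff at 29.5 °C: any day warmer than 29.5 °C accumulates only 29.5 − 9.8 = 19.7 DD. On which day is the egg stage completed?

day 8

Daily DD above 9.8 °C (capped at 19.7): 6.0, 8.8, 3.8, 2.7, 18.9, 0.0, 0.0, 19.7, 3.7, 19.7.
Cumulative: 6.0, 14.8, 18.6, 21.3, 40.2, 40.2, 40.2, 59.9, 63.6, 83.3.
The total first reaches 53 DD on day 8.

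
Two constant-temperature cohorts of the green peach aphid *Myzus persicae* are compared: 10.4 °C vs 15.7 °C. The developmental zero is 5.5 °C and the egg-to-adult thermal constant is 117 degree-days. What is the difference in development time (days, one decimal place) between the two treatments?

At 10.4 °C: 117 / (10.4 − 5.5) = 117 / 4.9 = 23.878 d.
At 15.7 °C: 117 / (15.7 − 5.5) = 117 / 10.2 = 11.471 d.
Difference = |23.878 − 11.471| = 12.407 ≈ 12.4 days.

12.4 days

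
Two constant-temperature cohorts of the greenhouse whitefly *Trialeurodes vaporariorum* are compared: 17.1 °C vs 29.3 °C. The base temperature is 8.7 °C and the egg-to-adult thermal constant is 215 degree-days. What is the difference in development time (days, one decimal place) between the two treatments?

At 17.1 °C: 215 / (17.1 − 8.7) = 215 / 8.4 = 25.595 d.
At 29.3 °C: 215 / (29.3 − 8.7) = 215 / 20.6 = 10.437 d.
Difference = |25.595 − 10.437| = 15.158 ≈ 15.2 days.

15.2 days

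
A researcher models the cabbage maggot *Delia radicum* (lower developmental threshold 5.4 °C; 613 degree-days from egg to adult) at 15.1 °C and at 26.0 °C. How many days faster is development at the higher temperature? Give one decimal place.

At 15.1 °C: 613 / (15.1 − 5.4) = 613 / 9.7 = 63.196 d.
At 26.0 °C: 613 / (26.0 − 5.4) = 613 / 20.6 = 29.757 d.
Difference = |63.196 − 29.757| = 33.439 ≈ 33.4 days.

33.4 days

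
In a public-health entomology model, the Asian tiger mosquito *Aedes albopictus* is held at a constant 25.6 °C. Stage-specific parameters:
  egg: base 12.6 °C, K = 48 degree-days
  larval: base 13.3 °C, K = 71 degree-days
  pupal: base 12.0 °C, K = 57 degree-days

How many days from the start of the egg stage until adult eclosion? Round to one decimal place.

egg: 48 / (25.6 − 12.6) = 48 / 13.0 = 3.692 d.
larval: 71 / (25.6 − 13.3) = 71 / 12.3 = 5.772 d.
pupal: 57 / (25.6 − 12.0) = 57 / 13.6 = 4.191 d.
Sum = 13.656 ≈ 13.7 days.

13.7 days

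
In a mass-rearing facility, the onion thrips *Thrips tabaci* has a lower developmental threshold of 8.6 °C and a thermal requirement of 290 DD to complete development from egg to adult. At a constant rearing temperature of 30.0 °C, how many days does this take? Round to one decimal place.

Daily accumulation = 30.0 − 8.6 = 21.4 DD/day.
Duration = 290 / 21.4 = 13.551 ≈ 13.6 days.

13.6 days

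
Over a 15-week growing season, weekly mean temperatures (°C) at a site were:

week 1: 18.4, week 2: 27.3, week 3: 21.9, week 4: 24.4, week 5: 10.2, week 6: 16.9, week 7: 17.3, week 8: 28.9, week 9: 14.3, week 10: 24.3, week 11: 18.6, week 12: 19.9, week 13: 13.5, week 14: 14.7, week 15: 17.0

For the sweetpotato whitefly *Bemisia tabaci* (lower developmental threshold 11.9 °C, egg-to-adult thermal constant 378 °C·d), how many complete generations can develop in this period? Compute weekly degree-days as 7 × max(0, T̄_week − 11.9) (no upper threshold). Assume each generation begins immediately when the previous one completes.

Weekly DD (7 × max(0, T̄ − 11.9)): 45.5, 107.8, 70.0, 87.5, 0.0, 35.0, 37.8, 119.0, 16.8, 86.8, 46.9, 56.0, 11.2, 19.6, 35.7.
Season total = 775.6 DD.
Complete generations = ⌊775.6 / 378⌋ = 2.

2 generations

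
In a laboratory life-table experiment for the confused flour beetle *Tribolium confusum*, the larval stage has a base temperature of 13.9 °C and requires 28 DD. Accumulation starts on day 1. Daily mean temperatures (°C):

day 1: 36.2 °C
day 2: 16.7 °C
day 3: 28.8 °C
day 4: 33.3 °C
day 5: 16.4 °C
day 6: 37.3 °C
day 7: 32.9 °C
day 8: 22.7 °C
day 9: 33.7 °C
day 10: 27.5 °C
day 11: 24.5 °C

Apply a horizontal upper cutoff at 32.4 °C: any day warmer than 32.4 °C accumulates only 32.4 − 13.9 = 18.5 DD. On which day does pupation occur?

day 3

Daily DD above 13.9 °C (capped at 18.5): 18.5, 2.8, 14.9, 18.5, 2.5, 18.5, 18.5, 8.8, 18.5, 13.6, 10.6.
Cumulative: 18.5, 21.3, 36.2, 54.7, 57.2, 75.7, 94.2, 103.0, 121.5, 135.1, 145.7.
The total first reaches 28 DD on day 3.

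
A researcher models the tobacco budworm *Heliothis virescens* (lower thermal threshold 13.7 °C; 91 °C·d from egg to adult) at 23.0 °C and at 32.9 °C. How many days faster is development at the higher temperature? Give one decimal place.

5.0 days

At 23.0 °C: 91 / (23.0 − 13.7) = 91 / 9.3 = 9.785 d.
At 32.9 °C: 91 / (32.9 − 13.7) = 91 / 19.2 = 4.740 d.
Difference = |9.785 − 4.740| = 5.045 ≈ 5.0 days.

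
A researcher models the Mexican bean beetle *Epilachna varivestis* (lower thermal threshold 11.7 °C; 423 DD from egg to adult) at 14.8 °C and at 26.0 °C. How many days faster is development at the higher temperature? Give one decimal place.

106.9 days

At 14.8 °C: 423 / (14.8 − 11.7) = 423 / 3.1 = 136.452 d.
At 26.0 °C: 423 / (26.0 − 11.7) = 423 / 14.3 = 29.580 d.
Difference = |136.452 − 29.580| = 106.871 ≈ 106.9 days.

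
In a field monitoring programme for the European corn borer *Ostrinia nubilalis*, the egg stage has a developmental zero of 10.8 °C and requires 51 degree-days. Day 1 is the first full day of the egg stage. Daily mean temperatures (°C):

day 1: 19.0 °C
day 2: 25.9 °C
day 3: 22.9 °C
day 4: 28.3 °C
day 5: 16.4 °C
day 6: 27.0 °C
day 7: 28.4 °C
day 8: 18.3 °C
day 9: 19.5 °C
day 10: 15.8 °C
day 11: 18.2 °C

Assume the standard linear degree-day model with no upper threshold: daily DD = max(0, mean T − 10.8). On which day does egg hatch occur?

Daily DD above 10.8 °C: 8.2, 15.1, 12.1, 17.5, 5.6, 16.2, 17.6, 7.5, 8.7, 5.0, 7.4.
Cumulative: 8.2, 23.3, 35.4, 52.9, 58.5, 74.7, 92.3, 99.8, 108.5, 113.5, 120.9.
The total first reaches 51 DD on day 4.

day 4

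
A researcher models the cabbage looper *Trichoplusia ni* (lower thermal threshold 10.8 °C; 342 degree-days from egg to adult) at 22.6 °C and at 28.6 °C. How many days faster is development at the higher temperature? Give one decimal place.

At 22.6 °C: 342 / (22.6 − 10.8) = 342 / 11.8 = 28.983 d.
At 28.6 °C: 342 / (28.6 − 10.8) = 342 / 17.8 = 19.213 d.
Difference = |28.983 − 19.213| = 9.770 ≈ 9.8 days.

9.8 days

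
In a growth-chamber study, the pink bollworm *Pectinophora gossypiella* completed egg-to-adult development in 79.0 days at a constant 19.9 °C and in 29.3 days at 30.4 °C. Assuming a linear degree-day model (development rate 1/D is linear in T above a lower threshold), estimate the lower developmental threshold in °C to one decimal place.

Under the model K = D·(T − T_b), so D₁·(T₁ − T_b) = D₂·(T₂ − T_b).
79.0·(19.9 − T_b) = 29.3·(30.4 − T_b)
T_b = (79.0·19.9 − 29.3·30.4) / (79.0 − 29.3) = 681.38 / 49.7 = 13.710 °C ≈ 13.7 °C.

13.7 °C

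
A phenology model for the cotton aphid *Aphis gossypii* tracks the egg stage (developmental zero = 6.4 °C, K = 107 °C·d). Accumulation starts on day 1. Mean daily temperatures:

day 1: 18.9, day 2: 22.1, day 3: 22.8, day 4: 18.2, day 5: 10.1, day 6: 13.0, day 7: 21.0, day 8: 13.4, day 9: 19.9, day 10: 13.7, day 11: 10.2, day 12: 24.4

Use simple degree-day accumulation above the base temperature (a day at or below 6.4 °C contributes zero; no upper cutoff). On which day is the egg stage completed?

day 10

Daily DD above 6.4 °C: 12.5, 15.7, 16.4, 11.8, 3.7, 6.6, 14.6, 7.0, 13.5, 7.3, 3.8, 18.0.
Cumulative: 12.5, 28.2, 44.6, 56.4, 60.1, 66.7, 81.3, 88.3, 101.8, 109.1, 112.9, 130.9.
The total first reaches 107 DD on day 10.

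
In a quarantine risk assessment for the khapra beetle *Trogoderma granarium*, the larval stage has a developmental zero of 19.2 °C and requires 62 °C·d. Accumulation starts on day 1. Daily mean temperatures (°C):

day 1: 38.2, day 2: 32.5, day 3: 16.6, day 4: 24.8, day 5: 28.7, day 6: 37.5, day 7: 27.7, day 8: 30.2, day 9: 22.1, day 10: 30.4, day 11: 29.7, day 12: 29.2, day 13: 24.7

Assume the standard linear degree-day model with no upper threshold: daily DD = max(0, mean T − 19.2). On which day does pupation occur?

Daily DD above 19.2 °C: 19.0, 13.3, 0.0, 5.6, 9.5, 18.3, 8.5, 11.0, 2.9, 11.2, 10.5, 10.0, 5.5.
Cumulative: 19.0, 32.3, 32.3, 37.9, 47.4, 65.7, 74.2, 85.2, 88.1, 99.3, 109.8, 119.8, 125.3.
The total first reaches 62 DD on day 6.

day 6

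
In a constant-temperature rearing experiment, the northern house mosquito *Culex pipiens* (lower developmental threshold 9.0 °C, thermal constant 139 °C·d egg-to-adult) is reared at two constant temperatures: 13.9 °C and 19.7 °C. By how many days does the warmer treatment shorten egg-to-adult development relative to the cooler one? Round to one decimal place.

At 13.9 °C: 139 / (13.9 − 9.0) = 139 / 4.9 = 28.367 d.
At 19.7 °C: 139 / (19.7 − 9.0) = 139 / 10.7 = 12.991 d.
Difference = |28.367 − 12.991| = 15.377 ≈ 15.4 days.

15.4 days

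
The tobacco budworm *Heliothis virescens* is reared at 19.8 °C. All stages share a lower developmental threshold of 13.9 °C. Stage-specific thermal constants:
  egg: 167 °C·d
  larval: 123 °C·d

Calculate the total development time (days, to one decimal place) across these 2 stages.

49.2 days

Daily accumulation at 19.8 °C = 19.8 − 13.9 = 5.9 DD/day.
Total K = 167 + 123 = 290 DD.
Total duration = 290 / 5.9 = 49.153 ≈ 49.2 days.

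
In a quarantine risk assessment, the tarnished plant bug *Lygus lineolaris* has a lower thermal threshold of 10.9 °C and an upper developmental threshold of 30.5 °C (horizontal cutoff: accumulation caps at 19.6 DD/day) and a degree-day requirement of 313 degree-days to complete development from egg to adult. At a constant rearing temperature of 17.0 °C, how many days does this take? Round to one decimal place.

51.3 days

Daily accumulation = 17.0 − 10.9 = 6.1 DD/day.
Duration = 313 / 6.1 = 51.311 ≈ 51.3 days.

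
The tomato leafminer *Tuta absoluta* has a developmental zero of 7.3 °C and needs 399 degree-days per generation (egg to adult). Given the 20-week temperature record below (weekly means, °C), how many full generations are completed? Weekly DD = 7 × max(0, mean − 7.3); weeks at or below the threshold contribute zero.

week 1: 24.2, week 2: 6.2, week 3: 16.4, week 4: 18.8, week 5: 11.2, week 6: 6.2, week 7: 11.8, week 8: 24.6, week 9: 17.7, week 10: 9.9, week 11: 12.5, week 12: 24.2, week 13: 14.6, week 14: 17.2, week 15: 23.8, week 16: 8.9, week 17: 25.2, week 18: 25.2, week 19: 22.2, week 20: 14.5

3 generations

Weekly DD (7 × max(0, T̄ − 7.3)): 118.3, 0.0, 63.7, 80.5, 27.3, 0.0, 31.5, 121.1, 72.8, 18.2, 36.4, 118.3, 51.1, 69.3, 115.5, 11.2, 125.3, 125.3, 104.3, 50.4.
Season total = 1340.5 DD.
Complete generations = ⌊1340.5 / 399⌋ = 3.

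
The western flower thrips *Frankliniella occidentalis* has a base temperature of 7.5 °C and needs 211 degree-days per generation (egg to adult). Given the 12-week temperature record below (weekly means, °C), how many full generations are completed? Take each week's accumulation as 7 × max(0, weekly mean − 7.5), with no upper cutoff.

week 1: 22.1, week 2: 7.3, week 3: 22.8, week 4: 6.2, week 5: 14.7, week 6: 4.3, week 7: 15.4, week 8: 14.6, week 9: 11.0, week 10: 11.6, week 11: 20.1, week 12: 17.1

2 generations

Weekly DD (7 × max(0, T̄ − 7.5)): 102.2, 0.0, 107.1, 0.0, 50.4, 0.0, 55.3, 49.7, 24.5, 28.7, 88.2, 67.2.
Season total = 573.3 DD.
Complete generations = ⌊573.3 / 211⌋ = 2.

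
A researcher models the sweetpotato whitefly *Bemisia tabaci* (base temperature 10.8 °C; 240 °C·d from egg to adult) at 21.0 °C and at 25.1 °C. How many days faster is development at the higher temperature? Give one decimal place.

6.7 days

At 21.0 °C: 240 / (21.0 − 10.8) = 240 / 10.2 = 23.529 d.
At 25.1 °C: 240 / (25.1 − 10.8) = 240 / 14.3 = 16.783 d.
Difference = |23.529 − 16.783| = 6.746 ≈ 6.7 days.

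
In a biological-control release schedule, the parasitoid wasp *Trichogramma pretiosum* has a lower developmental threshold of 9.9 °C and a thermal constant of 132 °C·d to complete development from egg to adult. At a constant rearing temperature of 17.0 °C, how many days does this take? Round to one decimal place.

18.6 days

Daily accumulation = 17.0 − 9.9 = 7.1 DD/day.
Duration = 132 / 7.1 = 18.592 ≈ 18.6 days.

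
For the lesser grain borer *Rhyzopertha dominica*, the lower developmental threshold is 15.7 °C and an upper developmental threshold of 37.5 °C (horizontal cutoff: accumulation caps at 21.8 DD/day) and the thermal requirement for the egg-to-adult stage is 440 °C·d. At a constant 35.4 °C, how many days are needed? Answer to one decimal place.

22.3 days

Daily accumulation = 35.4 − 15.7 = 19.7 DD/day.
Duration = 440 / 19.7 = 22.335 ≈ 22.3 days.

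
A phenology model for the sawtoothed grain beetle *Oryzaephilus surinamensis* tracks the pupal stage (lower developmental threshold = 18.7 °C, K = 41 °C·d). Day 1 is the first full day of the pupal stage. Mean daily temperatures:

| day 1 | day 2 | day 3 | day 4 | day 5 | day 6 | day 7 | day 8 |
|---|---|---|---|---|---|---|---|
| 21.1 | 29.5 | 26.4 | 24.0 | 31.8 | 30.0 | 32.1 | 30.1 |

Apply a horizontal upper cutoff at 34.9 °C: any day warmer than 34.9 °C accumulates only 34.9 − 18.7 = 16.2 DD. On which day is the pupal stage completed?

day 6

Daily DD above 18.7 °C (capped at 16.2): 2.4, 10.8, 7.7, 5.3, 13.1, 11.3, 13.4, 11.4.
Cumulative: 2.4, 13.2, 20.9, 26.2, 39.3, 50.6, 64.0, 75.4.
The total first reaches 41 DD on day 6.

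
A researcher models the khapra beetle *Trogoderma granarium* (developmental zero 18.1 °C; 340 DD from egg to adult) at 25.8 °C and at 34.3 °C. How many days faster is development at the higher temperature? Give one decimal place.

At 25.8 °C: 340 / (25.8 − 18.1) = 340 / 7.7 = 44.156 d.
At 34.3 °C: 340 / (34.3 − 18.1) = 340 / 16.2 = 20.988 d.
Difference = |44.156 − 20.988| = 23.168 ≈ 23.2 days.

23.2 days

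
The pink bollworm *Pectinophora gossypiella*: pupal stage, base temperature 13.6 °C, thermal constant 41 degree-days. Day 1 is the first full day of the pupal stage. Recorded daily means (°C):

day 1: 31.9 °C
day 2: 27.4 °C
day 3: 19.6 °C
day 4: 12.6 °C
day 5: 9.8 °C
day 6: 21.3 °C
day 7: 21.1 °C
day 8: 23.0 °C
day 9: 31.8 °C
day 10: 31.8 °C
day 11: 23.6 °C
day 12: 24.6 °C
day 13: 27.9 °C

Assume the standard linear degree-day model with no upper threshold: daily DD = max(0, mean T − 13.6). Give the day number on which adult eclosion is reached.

day 6

Daily DD above 13.6 °C: 18.3, 13.8, 6.0, 0.0, 0.0, 7.7, 7.5, 9.4, 18.2, 18.2, 10.0, 11.0, 14.3.
Cumulative: 18.3, 32.1, 38.1, 38.1, 38.1, 45.8, 53.3, 62.7, 80.9, 99.1, 109.1, 120.1, 134.4.
The total first reaches 41 DD on day 6.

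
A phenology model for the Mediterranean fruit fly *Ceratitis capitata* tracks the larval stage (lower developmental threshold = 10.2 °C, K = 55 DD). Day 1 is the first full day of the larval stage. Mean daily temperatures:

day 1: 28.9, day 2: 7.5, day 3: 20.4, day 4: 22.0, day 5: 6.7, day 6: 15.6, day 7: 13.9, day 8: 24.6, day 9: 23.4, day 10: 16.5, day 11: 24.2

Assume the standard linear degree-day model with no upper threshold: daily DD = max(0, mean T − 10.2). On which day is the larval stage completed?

Daily DD above 10.2 °C: 18.7, 0.0, 10.2, 11.8, 0.0, 5.4, 3.7, 14.4, 13.2, 6.3, 14.0.
Cumulative: 18.7, 18.7, 28.9, 40.7, 40.7, 46.1, 49.8, 64.2, 77.4, 83.7, 97.7.
The total first reaches 55 DD on day 8.

day 8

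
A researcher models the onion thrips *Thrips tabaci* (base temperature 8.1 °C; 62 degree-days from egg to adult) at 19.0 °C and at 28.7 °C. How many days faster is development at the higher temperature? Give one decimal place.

2.7 days

At 19.0 °C: 62 / (19.0 − 8.1) = 62 / 10.9 = 5.688 d.
At 28.7 °C: 62 / (28.7 − 8.1) = 62 / 20.6 = 3.010 d.
Difference = |5.688 − 3.010| = 2.678 ≈ 2.7 days.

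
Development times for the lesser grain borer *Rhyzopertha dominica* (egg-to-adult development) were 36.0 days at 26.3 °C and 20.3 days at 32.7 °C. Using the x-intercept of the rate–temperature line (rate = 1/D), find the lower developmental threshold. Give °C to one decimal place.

18.0 °C

Under the model K = D·(T − T_b), so D₁·(T₁ − T_b) = D₂·(T₂ − T_b).
36.0·(26.3 − T_b) = 20.3·(32.7 − T_b)
T_b = (36.0·26.3 − 20.3·32.7) / (36.0 − 20.3) = 282.99 / 15.7 = 18.025 °C ≈ 18.0 °C.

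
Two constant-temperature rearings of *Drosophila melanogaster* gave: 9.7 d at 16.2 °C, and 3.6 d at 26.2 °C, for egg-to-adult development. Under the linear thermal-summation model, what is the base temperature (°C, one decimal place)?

10.3 °C

Linear rate model ⇒ the product D·(T − T_b) is constant across temperatures.
9.7·(16.2 − T_b) = 3.6·(26.2 − T_b)
T_b = (9.7·16.2 − 3.6·26.2) / (9.7 − 3.6) = 62.82 / 6.1 = 10.298 °C ≈ 10.3 °C.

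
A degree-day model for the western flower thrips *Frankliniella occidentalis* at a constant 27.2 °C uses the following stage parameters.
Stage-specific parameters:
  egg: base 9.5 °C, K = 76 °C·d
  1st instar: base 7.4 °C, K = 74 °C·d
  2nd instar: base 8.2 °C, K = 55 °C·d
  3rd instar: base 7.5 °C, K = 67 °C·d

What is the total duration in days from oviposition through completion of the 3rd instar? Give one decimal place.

14.3 days

egg: 76 / (27.2 − 9.5) = 76 / 17.7 = 4.294 d.
1st instar: 74 / (27.2 − 7.4) = 74 / 19.8 = 3.737 d.
2nd instar: 55 / (27.2 − 8.2) = 55 / 19.0 = 2.895 d.
3rd instar: 67 / (27.2 − 7.5) = 67 / 19.7 = 3.401 d.
Sum = 14.327 ≈ 14.3 days.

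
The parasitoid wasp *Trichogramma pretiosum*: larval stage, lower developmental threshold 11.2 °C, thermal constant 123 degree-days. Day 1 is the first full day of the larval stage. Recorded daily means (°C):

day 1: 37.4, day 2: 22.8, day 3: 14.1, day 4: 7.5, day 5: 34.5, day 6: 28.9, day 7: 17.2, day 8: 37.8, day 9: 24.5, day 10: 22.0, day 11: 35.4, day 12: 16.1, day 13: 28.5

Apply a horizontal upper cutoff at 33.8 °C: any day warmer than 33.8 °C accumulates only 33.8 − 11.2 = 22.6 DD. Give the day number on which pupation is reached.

day 10

Daily DD above 11.2 °C (capped at 22.6): 22.6, 11.6, 2.9, 0.0, 22.6, 17.7, 6.0, 22.6, 13.3, 10.8, 22.6, 4.9, 17.3.
Cumulative: 22.6, 34.2, 37.1, 37.1, 59.7, 77.4, 83.4, 106.0, 119.3, 130.1, 152.7, 157.6, 174.9.
The total first reaches 123 DD on day 10.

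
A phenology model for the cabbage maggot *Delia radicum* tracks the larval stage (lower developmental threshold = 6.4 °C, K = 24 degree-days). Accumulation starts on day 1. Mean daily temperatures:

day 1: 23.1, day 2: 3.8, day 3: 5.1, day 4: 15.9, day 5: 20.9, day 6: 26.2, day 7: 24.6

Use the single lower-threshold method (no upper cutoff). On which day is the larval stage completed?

day 4

Daily DD above 6.4 °C: 16.7, 0.0, 0.0, 9.5, 14.5, 19.8, 18.2.
Cumulative: 16.7, 16.7, 16.7, 26.2, 40.7, 60.5, 78.7.
The total first reaches 24 DD on day 4.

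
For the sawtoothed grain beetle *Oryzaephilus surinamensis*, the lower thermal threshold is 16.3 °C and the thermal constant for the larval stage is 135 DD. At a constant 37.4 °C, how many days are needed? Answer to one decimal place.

6.4 days

Daily accumulation = 37.4 − 16.3 = 21.1 DD/day.
Duration = 135 / 21.1 = 6.398 ≈ 6.4 days.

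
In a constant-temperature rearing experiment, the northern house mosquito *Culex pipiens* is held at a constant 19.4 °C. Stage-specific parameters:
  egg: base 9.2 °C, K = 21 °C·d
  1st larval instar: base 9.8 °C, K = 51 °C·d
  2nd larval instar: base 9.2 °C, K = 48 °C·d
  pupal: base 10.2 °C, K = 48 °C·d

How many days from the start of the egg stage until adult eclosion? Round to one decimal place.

egg: 21 / (19.4 − 9.2) = 21 / 10.2 = 2.059 d.
1st larval instar: 51 / (19.4 − 9.8) = 51 / 9.6 = 5.313 d.
2nd larval instar: 48 / (19.4 − 9.2) = 48 / 10.2 = 4.706 d.
pupal: 48 / (19.4 − 10.2) = 48 / 9.2 = 5.217 d.
Sum = 17.295 ≈ 17.3 days.

17.3 days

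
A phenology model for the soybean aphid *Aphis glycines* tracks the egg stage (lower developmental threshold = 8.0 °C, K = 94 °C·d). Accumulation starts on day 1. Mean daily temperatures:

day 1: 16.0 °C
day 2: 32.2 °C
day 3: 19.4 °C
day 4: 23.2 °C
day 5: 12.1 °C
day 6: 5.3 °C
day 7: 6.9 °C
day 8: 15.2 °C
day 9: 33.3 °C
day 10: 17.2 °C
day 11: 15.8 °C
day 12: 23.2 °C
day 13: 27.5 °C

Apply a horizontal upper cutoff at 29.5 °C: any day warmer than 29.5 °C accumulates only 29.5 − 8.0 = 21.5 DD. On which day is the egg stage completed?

Daily DD above 8.0 °C (capped at 21.5): 8.0, 21.5, 11.4, 15.2, 4.1, 0.0, 0.0, 7.2, 21.5, 9.2, 7.8, 15.2, 19.5.
Cumulative: 8.0, 29.5, 40.9, 56.1, 60.2, 60.2, 60.2, 67.4, 88.9, 98.1, 105.9, 121.1, 140.6.
The total first reaches 94 DD on day 10.

day 10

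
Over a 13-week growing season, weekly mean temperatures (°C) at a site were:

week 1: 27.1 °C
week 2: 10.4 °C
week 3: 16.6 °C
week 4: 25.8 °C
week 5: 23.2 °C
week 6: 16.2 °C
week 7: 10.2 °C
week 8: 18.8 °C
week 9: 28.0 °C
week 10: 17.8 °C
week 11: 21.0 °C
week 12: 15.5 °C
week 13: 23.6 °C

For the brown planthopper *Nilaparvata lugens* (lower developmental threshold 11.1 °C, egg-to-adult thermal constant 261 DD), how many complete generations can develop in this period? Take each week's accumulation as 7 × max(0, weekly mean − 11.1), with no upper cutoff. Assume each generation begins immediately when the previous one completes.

Weekly DD (7 × max(0, T̄ − 11.1)): 112.0, 0.0, 38.5, 102.9, 84.7, 35.7, 0.0, 53.9, 118.3, 46.9, 69.3, 30.8, 87.5.
Season total = 780.5 DD.
Complete generations = ⌊780.5 / 261⌋ = 2.

2 generations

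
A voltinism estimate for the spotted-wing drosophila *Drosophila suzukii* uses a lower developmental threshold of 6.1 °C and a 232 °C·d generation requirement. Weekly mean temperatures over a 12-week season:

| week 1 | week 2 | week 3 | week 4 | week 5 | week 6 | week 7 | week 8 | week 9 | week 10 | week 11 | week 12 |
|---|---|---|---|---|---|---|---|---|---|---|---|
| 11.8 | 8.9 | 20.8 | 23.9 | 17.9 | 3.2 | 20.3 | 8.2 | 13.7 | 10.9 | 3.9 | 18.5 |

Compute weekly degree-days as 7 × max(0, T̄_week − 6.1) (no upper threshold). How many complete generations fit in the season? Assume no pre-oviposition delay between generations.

2 generations

Weekly DD (7 × max(0, T̄ − 6.1)): 39.9, 19.6, 102.9, 124.6, 82.6, 0.0, 99.4, 14.7, 53.2, 33.6, 0.0, 86.8.
Season total = 657.3 DD.
Complete generations = ⌊657.3 / 232⌋ = 2.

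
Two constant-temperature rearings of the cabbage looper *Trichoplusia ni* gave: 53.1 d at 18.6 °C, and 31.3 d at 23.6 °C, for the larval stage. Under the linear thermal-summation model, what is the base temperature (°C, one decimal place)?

11.4 °C

Linear rate model ⇒ the product D·(T − T_b) is constant across temperatures.
53.1·(18.6 − T_b) = 31.3·(23.6 − T_b)
T_b = (53.1·18.6 − 31.3·23.6) / (53.1 − 31.3) = 248.98 / 21.8 = 11.421 °C ≈ 11.4 °C.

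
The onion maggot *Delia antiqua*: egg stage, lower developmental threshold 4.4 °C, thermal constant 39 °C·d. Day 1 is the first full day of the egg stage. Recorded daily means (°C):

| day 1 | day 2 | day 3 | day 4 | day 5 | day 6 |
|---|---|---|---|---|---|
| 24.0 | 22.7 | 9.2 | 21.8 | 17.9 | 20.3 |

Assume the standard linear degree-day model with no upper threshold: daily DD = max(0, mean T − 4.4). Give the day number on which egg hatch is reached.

Daily DD above 4.4 °C: 19.6, 18.3, 4.8, 17.4, 13.5, 15.9.
Cumulative: 19.6, 37.9, 42.7, 60.1, 73.6, 89.5.
The total first reaches 39 DD on day 3.

day 3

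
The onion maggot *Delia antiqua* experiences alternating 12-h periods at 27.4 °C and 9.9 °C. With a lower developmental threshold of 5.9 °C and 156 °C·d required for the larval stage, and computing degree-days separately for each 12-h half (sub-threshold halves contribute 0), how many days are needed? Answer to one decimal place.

12.2 days

Day half: max(0, 27.4 − 5.9) × 0.5 = 21.5 × 0.5 = 10.75 DD.
Night half: max(0, 9.9 − 5.9) × 0.5 = 4.0 × 0.5 = 2.00 DD.
Per 24 h: 12.75 DD/day.
Duration = 156 / 12.75 = 12.235 ≈ 12.2 days.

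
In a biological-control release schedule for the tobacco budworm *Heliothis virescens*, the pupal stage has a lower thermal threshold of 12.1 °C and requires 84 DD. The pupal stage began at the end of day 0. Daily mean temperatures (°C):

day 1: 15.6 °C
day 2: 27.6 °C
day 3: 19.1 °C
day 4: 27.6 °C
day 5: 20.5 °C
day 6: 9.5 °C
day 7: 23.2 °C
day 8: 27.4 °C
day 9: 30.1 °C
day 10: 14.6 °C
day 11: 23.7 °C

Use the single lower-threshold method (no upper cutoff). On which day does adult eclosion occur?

day 9

Daily DD above 12.1 °C: 3.5, 15.5, 7.0, 15.5, 8.4, 0.0, 11.1, 15.3, 18.0, 2.5, 11.6.
Cumulative: 3.5, 19.0, 26.0, 41.5, 49.9, 49.9, 61.0, 76.3, 94.3, 96.8, 108.4.
The total first reaches 84 DD on day 9.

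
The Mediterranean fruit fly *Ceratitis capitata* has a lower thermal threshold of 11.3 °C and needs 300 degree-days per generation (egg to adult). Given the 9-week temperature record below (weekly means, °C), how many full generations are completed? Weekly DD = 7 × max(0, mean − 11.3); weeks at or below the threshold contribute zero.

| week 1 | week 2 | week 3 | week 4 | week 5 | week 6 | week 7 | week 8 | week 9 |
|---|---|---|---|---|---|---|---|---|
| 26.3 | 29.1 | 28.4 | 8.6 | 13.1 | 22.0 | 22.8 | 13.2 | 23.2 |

Weekly DD (7 × max(0, T̄ − 11.3)): 105.0, 124.6, 119.7, 0.0, 12.6, 74.9, 80.5, 13.3, 83.3.
Season total = 613.9 DD.
Complete generations = ⌊613.9 / 300⌋ = 2.

2 generations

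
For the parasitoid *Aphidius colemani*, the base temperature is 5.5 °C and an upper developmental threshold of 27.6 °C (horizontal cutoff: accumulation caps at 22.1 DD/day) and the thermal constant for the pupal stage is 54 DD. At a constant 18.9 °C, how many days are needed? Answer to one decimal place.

4.0 days

Daily accumulation = 18.9 − 5.5 = 13.4 DD/day.
Duration = 54 / 13.4 = 4.030 ≈ 4.0 days.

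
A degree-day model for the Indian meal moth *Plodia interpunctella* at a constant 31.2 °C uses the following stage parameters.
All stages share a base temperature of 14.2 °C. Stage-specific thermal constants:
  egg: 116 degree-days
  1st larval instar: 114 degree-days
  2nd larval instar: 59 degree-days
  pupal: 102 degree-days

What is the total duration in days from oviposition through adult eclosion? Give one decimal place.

Daily accumulation at 31.2 °C = 31.2 − 14.2 = 17.0 DD/day.
Total K = 116 + 114 + 59 + 102 = 391 DD.
Total duration = 391 / 17.0 = 23.000 ≈ 23.0 days.

23.0 days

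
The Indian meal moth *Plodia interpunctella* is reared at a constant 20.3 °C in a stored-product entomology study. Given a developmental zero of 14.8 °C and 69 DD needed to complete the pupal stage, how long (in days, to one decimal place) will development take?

Daily accumulation = 20.3 − 14.8 = 5.5 DD/day.
Duration = 69 / 5.5 = 12.545 ≈ 12.5 days.

12.5 days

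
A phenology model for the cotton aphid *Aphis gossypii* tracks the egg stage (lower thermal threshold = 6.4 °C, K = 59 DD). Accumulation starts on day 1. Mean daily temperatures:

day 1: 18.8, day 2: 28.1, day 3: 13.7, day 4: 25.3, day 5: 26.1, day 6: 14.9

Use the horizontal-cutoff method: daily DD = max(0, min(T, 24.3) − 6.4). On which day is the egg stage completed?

day 5

Daily DD above 6.4 °C (capped at 17.9): 12.4, 17.9, 7.3, 17.9, 17.9, 8.5.
Cumulative: 12.4, 30.3, 37.6, 55.5, 73.4, 81.9.
The total first reaches 59 DD on day 5.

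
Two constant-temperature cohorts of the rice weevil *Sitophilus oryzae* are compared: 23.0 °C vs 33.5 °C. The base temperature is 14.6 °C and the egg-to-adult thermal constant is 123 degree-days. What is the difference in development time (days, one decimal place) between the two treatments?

8.1 days

At 23.0 °C: 123 / (23.0 − 14.6) = 123 / 8.4 = 14.643 d.
At 33.5 °C: 123 / (33.5 − 14.6) = 123 / 18.9 = 6.508 d.
Difference = |14.643 − 6.508| = 8.135 ≈ 8.1 days.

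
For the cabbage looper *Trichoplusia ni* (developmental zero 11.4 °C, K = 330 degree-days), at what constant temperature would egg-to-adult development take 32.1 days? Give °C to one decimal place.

21.7 °C

Required daily accumulation = 330 / 32.1 = 10.280 DD/day.
T = T_base + 10.280 = 11.4 + 10.280 = 21.680 ≈ 21.7 °C.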